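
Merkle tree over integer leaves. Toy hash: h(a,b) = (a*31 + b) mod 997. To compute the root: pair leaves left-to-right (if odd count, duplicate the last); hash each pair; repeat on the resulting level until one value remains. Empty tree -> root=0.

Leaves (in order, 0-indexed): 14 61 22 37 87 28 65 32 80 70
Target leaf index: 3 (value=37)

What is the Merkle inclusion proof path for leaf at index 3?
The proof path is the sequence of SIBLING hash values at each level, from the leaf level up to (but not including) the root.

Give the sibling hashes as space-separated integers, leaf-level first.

L0 (leaves): [14, 61, 22, 37, 87, 28, 65, 32, 80, 70], target index=3
L1: h(14,61)=(14*31+61)%997=495 [pair 0] h(22,37)=(22*31+37)%997=719 [pair 1] h(87,28)=(87*31+28)%997=731 [pair 2] h(65,32)=(65*31+32)%997=53 [pair 3] h(80,70)=(80*31+70)%997=556 [pair 4] -> [495, 719, 731, 53, 556]
  Sibling for proof at L0: 22
L2: h(495,719)=(495*31+719)%997=112 [pair 0] h(731,53)=(731*31+53)%997=780 [pair 1] h(556,556)=(556*31+556)%997=843 [pair 2] -> [112, 780, 843]
  Sibling for proof at L1: 495
L3: h(112,780)=(112*31+780)%997=264 [pair 0] h(843,843)=(843*31+843)%997=57 [pair 1] -> [264, 57]
  Sibling for proof at L2: 780
L4: h(264,57)=(264*31+57)%997=265 [pair 0] -> [265]
  Sibling for proof at L3: 57
Root: 265
Proof path (sibling hashes from leaf to root): [22, 495, 780, 57]

Answer: 22 495 780 57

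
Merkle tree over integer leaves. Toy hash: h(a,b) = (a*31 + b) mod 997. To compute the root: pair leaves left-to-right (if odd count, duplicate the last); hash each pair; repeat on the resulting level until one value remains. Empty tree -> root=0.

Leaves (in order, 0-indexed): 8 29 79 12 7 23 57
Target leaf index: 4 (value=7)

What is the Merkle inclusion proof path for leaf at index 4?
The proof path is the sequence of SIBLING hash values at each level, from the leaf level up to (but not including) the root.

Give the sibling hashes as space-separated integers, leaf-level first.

Answer: 23 827 81

Derivation:
L0 (leaves): [8, 29, 79, 12, 7, 23, 57], target index=4
L1: h(8,29)=(8*31+29)%997=277 [pair 0] h(79,12)=(79*31+12)%997=467 [pair 1] h(7,23)=(7*31+23)%997=240 [pair 2] h(57,57)=(57*31+57)%997=827 [pair 3] -> [277, 467, 240, 827]
  Sibling for proof at L0: 23
L2: h(277,467)=(277*31+467)%997=81 [pair 0] h(240,827)=(240*31+827)%997=291 [pair 1] -> [81, 291]
  Sibling for proof at L1: 827
L3: h(81,291)=(81*31+291)%997=808 [pair 0] -> [808]
  Sibling for proof at L2: 81
Root: 808
Proof path (sibling hashes from leaf to root): [23, 827, 81]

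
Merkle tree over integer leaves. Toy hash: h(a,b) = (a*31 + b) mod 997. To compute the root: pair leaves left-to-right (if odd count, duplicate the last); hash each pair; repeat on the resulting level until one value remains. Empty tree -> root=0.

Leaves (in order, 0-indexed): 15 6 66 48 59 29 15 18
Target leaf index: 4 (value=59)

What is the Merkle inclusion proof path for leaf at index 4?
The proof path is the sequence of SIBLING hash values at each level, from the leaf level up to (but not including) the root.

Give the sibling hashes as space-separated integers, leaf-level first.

L0 (leaves): [15, 6, 66, 48, 59, 29, 15, 18], target index=4
L1: h(15,6)=(15*31+6)%997=471 [pair 0] h(66,48)=(66*31+48)%997=100 [pair 1] h(59,29)=(59*31+29)%997=861 [pair 2] h(15,18)=(15*31+18)%997=483 [pair 3] -> [471, 100, 861, 483]
  Sibling for proof at L0: 29
L2: h(471,100)=(471*31+100)%997=743 [pair 0] h(861,483)=(861*31+483)%997=255 [pair 1] -> [743, 255]
  Sibling for proof at L1: 483
L3: h(743,255)=(743*31+255)%997=357 [pair 0] -> [357]
  Sibling for proof at L2: 743
Root: 357
Proof path (sibling hashes from leaf to root): [29, 483, 743]

Answer: 29 483 743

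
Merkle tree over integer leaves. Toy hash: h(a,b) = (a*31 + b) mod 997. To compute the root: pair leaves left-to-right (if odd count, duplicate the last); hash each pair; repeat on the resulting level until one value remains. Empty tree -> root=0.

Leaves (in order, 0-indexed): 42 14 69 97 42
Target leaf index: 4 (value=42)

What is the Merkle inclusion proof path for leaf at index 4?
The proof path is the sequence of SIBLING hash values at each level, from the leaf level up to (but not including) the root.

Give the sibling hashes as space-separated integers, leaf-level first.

L0 (leaves): [42, 14, 69, 97, 42], target index=4
L1: h(42,14)=(42*31+14)%997=319 [pair 0] h(69,97)=(69*31+97)%997=242 [pair 1] h(42,42)=(42*31+42)%997=347 [pair 2] -> [319, 242, 347]
  Sibling for proof at L0: 42
L2: h(319,242)=(319*31+242)%997=161 [pair 0] h(347,347)=(347*31+347)%997=137 [pair 1] -> [161, 137]
  Sibling for proof at L1: 347
L3: h(161,137)=(161*31+137)%997=143 [pair 0] -> [143]
  Sibling for proof at L2: 161
Root: 143
Proof path (sibling hashes from leaf to root): [42, 347, 161]

Answer: 42 347 161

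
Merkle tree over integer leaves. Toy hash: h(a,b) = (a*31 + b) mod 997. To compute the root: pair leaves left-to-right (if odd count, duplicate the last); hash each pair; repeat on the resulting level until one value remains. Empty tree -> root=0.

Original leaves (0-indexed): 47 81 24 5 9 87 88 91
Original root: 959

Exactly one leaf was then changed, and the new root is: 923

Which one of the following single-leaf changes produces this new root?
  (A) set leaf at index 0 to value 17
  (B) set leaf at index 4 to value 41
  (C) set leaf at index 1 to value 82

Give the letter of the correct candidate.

Answer: C

Derivation:
Original leaves: [47, 81, 24, 5, 9, 87, 88, 91]
Target new root: 923
Try each candidate change and compute the resulting root:
Candidate A: set leaf[0] = 17 -> leaves = [17, 81, 24, 5, 9, 87, 88, 91]
  L0: [17, 81, 24, 5, 9, 87, 88, 91]
  L1: h(17,81)=(17*31+81)%997=608 h(24,5)=(24*31+5)%997=749 h(9,87)=(9*31+87)%997=366 h(88,91)=(88*31+91)%997=825 -> [608, 749, 366, 825]
  L2: h(608,749)=(608*31+749)%997=654 h(366,825)=(366*31+825)%997=207 -> [654, 207]
  L3: h(654,207)=(654*31+207)%997=541 -> [541]
  root = 541 != target 923
Candidate B: set leaf[4] = 41 -> leaves = [47, 81, 24, 5, 41, 87, 88, 91]
  L0: [47, 81, 24, 5, 41, 87, 88, 91]
  L1: h(47,81)=(47*31+81)%997=541 h(24,5)=(24*31+5)%997=749 h(41,87)=(41*31+87)%997=361 h(88,91)=(88*31+91)%997=825 -> [541, 749, 361, 825]
  L2: h(541,749)=(541*31+749)%997=571 h(361,825)=(361*31+825)%997=52 -> [571, 52]
  L3: h(571,52)=(571*31+52)%997=804 -> [804]
  root = 804 != target 923
Candidate C: set leaf[1] = 82 -> leaves = [47, 82, 24, 5, 9, 87, 88, 91]
  L0: [47, 82, 24, 5, 9, 87, 88, 91]
  L1: h(47,82)=(47*31+82)%997=542 h(24,5)=(24*31+5)%997=749 h(9,87)=(9*31+87)%997=366 h(88,91)=(88*31+91)%997=825 -> [542, 749, 366, 825]
  L2: h(542,749)=(542*31+749)%997=602 h(366,825)=(366*31+825)%997=207 -> [602, 207]
  L3: h(602,207)=(602*31+207)%997=923 -> [923]
  root = 923 == target 923  ** MATCH **
Candidate C produces the target root.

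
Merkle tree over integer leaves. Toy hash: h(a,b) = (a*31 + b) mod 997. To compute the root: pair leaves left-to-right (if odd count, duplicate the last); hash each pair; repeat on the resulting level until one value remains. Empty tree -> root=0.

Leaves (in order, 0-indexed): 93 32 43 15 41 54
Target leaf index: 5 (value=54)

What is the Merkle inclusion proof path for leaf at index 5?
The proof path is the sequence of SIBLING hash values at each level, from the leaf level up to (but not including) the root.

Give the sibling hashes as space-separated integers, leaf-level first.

Answer: 41 328 986

Derivation:
L0 (leaves): [93, 32, 43, 15, 41, 54], target index=5
L1: h(93,32)=(93*31+32)%997=921 [pair 0] h(43,15)=(43*31+15)%997=351 [pair 1] h(41,54)=(41*31+54)%997=328 [pair 2] -> [921, 351, 328]
  Sibling for proof at L0: 41
L2: h(921,351)=(921*31+351)%997=986 [pair 0] h(328,328)=(328*31+328)%997=526 [pair 1] -> [986, 526]
  Sibling for proof at L1: 328
L3: h(986,526)=(986*31+526)%997=185 [pair 0] -> [185]
  Sibling for proof at L2: 986
Root: 185
Proof path (sibling hashes from leaf to root): [41, 328, 986]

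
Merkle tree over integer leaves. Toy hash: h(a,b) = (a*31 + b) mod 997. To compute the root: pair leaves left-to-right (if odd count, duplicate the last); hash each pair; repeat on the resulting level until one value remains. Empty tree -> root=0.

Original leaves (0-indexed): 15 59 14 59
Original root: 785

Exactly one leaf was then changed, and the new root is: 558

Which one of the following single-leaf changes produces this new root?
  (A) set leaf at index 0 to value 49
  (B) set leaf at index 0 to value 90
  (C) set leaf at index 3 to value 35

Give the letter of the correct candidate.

Answer: A

Derivation:
Original leaves: [15, 59, 14, 59]
Target new root: 558
Try each candidate change and compute the resulting root:
Candidate A: set leaf[0] = 49 -> leaves = [49, 59, 14, 59]
  L0: [49, 59, 14, 59]
  L1: h(49,59)=(49*31+59)%997=581 h(14,59)=(14*31+59)%997=493 -> [581, 493]
  L2: h(581,493)=(581*31+493)%997=558 -> [558]
  root = 558 == target 558  ** MATCH **
Candidate B: set leaf[0] = 90 -> leaves = [90, 59, 14, 59]
  L0: [90, 59, 14, 59]
  L1: h(90,59)=(90*31+59)%997=855 h(14,59)=(14*31+59)%997=493 -> [855, 493]
  L2: h(855,493)=(855*31+493)%997=79 -> [79]
  root = 79 != target 558
Candidate C: set leaf[3] = 35 -> leaves = [15, 59, 14, 35]
  L0: [15, 59, 14, 35]
  L1: h(15,59)=(15*31+59)%997=524 h(14,35)=(14*31+35)%997=469 -> [524, 469]
  L2: h(524,469)=(524*31+469)%997=761 -> [761]
  root = 761 != target 558
Candidate A produces the target root.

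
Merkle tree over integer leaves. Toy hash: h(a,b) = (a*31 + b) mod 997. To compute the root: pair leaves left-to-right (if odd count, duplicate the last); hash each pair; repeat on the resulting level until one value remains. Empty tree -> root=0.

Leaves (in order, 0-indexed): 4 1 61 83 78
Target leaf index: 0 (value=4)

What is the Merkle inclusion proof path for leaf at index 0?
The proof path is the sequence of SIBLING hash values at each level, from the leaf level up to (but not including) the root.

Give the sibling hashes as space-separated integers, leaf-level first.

Answer: 1 977 112

Derivation:
L0 (leaves): [4, 1, 61, 83, 78], target index=0
L1: h(4,1)=(4*31+1)%997=125 [pair 0] h(61,83)=(61*31+83)%997=977 [pair 1] h(78,78)=(78*31+78)%997=502 [pair 2] -> [125, 977, 502]
  Sibling for proof at L0: 1
L2: h(125,977)=(125*31+977)%997=864 [pair 0] h(502,502)=(502*31+502)%997=112 [pair 1] -> [864, 112]
  Sibling for proof at L1: 977
L3: h(864,112)=(864*31+112)%997=974 [pair 0] -> [974]
  Sibling for proof at L2: 112
Root: 974
Proof path (sibling hashes from leaf to root): [1, 977, 112]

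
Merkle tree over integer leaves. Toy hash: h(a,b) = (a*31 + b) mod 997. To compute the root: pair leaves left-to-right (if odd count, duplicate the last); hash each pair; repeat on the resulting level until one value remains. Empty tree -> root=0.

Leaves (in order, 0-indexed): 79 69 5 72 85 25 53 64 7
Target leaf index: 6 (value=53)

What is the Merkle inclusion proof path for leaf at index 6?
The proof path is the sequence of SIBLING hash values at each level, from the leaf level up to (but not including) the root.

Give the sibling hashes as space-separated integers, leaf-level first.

Answer: 64 666 519 66

Derivation:
L0 (leaves): [79, 69, 5, 72, 85, 25, 53, 64, 7], target index=6
L1: h(79,69)=(79*31+69)%997=524 [pair 0] h(5,72)=(5*31+72)%997=227 [pair 1] h(85,25)=(85*31+25)%997=666 [pair 2] h(53,64)=(53*31+64)%997=710 [pair 3] h(7,7)=(7*31+7)%997=224 [pair 4] -> [524, 227, 666, 710, 224]
  Sibling for proof at L0: 64
L2: h(524,227)=(524*31+227)%997=519 [pair 0] h(666,710)=(666*31+710)%997=419 [pair 1] h(224,224)=(224*31+224)%997=189 [pair 2] -> [519, 419, 189]
  Sibling for proof at L1: 666
L3: h(519,419)=(519*31+419)%997=556 [pair 0] h(189,189)=(189*31+189)%997=66 [pair 1] -> [556, 66]
  Sibling for proof at L2: 519
L4: h(556,66)=(556*31+66)%997=353 [pair 0] -> [353]
  Sibling for proof at L3: 66
Root: 353
Proof path (sibling hashes from leaf to root): [64, 666, 519, 66]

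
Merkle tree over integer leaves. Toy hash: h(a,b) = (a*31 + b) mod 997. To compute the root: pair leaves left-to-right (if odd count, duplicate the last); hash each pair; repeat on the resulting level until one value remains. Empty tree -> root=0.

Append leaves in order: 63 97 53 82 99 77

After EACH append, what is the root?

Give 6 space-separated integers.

After append 63 (leaves=[63]):
  L0: [63]
  root=63
After append 97 (leaves=[63, 97]):
  L0: [63, 97]
  L1: h(63,97)=(63*31+97)%997=56 -> [56]
  root=56
After append 53 (leaves=[63, 97, 53]):
  L0: [63, 97, 53]
  L1: h(63,97)=(63*31+97)%997=56 h(53,53)=(53*31+53)%997=699 -> [56, 699]
  L2: h(56,699)=(56*31+699)%997=441 -> [441]
  root=441
After append 82 (leaves=[63, 97, 53, 82]):
  L0: [63, 97, 53, 82]
  L1: h(63,97)=(63*31+97)%997=56 h(53,82)=(53*31+82)%997=728 -> [56, 728]
  L2: h(56,728)=(56*31+728)%997=470 -> [470]
  root=470
After append 99 (leaves=[63, 97, 53, 82, 99]):
  L0: [63, 97, 53, 82, 99]
  L1: h(63,97)=(63*31+97)%997=56 h(53,82)=(53*31+82)%997=728 h(99,99)=(99*31+99)%997=177 -> [56, 728, 177]
  L2: h(56,728)=(56*31+728)%997=470 h(177,177)=(177*31+177)%997=679 -> [470, 679]
  L3: h(470,679)=(470*31+679)%997=294 -> [294]
  root=294
After append 77 (leaves=[63, 97, 53, 82, 99, 77]):
  L0: [63, 97, 53, 82, 99, 77]
  L1: h(63,97)=(63*31+97)%997=56 h(53,82)=(53*31+82)%997=728 h(99,77)=(99*31+77)%997=155 -> [56, 728, 155]
  L2: h(56,728)=(56*31+728)%997=470 h(155,155)=(155*31+155)%997=972 -> [470, 972]
  L3: h(470,972)=(470*31+972)%997=587 -> [587]
  root=587

Answer: 63 56 441 470 294 587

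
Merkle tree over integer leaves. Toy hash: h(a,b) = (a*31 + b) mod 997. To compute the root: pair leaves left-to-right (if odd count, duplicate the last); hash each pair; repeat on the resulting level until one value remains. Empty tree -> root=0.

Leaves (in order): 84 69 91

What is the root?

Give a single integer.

Answer: 33

Derivation:
L0: [84, 69, 91]
L1: h(84,69)=(84*31+69)%997=679 h(91,91)=(91*31+91)%997=918 -> [679, 918]
L2: h(679,918)=(679*31+918)%997=33 -> [33]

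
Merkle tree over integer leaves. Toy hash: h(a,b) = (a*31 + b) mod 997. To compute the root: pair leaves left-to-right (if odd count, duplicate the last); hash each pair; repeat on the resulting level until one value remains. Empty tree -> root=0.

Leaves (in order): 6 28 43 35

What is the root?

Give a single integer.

Answer: 26

Derivation:
L0: [6, 28, 43, 35]
L1: h(6,28)=(6*31+28)%997=214 h(43,35)=(43*31+35)%997=371 -> [214, 371]
L2: h(214,371)=(214*31+371)%997=26 -> [26]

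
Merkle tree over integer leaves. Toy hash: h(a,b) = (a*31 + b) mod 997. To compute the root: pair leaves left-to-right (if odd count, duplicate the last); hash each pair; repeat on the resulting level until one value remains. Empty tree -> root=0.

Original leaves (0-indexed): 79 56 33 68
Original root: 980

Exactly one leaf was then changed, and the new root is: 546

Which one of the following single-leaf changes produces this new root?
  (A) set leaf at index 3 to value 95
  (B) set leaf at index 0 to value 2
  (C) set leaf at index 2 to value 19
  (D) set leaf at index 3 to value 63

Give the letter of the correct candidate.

Answer: C

Derivation:
Original leaves: [79, 56, 33, 68]
Target new root: 546
Try each candidate change and compute the resulting root:
Candidate A: set leaf[3] = 95 -> leaves = [79, 56, 33, 95]
  L0: [79, 56, 33, 95]
  L1: h(79,56)=(79*31+56)%997=511 h(33,95)=(33*31+95)%997=121 -> [511, 121]
  L2: h(511,121)=(511*31+121)%997=10 -> [10]
  root = 10 != target 546
Candidate B: set leaf[0] = 2 -> leaves = [2, 56, 33, 68]
  L0: [2, 56, 33, 68]
  L1: h(2,56)=(2*31+56)%997=118 h(33,68)=(33*31+68)%997=94 -> [118, 94]
  L2: h(118,94)=(118*31+94)%997=761 -> [761]
  root = 761 != target 546
Candidate C: set leaf[2] = 19 -> leaves = [79, 56, 19, 68]
  L0: [79, 56, 19, 68]
  L1: h(79,56)=(79*31+56)%997=511 h(19,68)=(19*31+68)%997=657 -> [511, 657]
  L2: h(511,657)=(511*31+657)%997=546 -> [546]
  root = 546 == target 546  ** MATCH **
Candidate D: set leaf[3] = 63 -> leaves = [79, 56, 33, 63]
  L0: [79, 56, 33, 63]
  L1: h(79,56)=(79*31+56)%997=511 h(33,63)=(33*31+63)%997=89 -> [511, 89]
  L2: h(511,89)=(511*31+89)%997=975 -> [975]
  root = 975 != target 546
Candidate C produces the target root.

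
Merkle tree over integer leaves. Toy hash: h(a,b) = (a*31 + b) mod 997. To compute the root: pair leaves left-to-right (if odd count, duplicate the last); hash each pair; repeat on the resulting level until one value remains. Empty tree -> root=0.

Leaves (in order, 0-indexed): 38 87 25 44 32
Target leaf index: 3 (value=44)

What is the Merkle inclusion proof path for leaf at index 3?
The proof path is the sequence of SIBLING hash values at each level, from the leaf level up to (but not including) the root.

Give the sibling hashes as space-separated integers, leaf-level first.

L0 (leaves): [38, 87, 25, 44, 32], target index=3
L1: h(38,87)=(38*31+87)%997=268 [pair 0] h(25,44)=(25*31+44)%997=819 [pair 1] h(32,32)=(32*31+32)%997=27 [pair 2] -> [268, 819, 27]
  Sibling for proof at L0: 25
L2: h(268,819)=(268*31+819)%997=154 [pair 0] h(27,27)=(27*31+27)%997=864 [pair 1] -> [154, 864]
  Sibling for proof at L1: 268
L3: h(154,864)=(154*31+864)%997=653 [pair 0] -> [653]
  Sibling for proof at L2: 864
Root: 653
Proof path (sibling hashes from leaf to root): [25, 268, 864]

Answer: 25 268 864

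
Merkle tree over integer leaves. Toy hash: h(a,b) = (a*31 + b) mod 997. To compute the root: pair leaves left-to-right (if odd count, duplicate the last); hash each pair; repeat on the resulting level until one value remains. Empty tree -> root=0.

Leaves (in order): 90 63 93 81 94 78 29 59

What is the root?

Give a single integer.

L0: [90, 63, 93, 81, 94, 78, 29, 59]
L1: h(90,63)=(90*31+63)%997=859 h(93,81)=(93*31+81)%997=970 h(94,78)=(94*31+78)%997=1 h(29,59)=(29*31+59)%997=958 -> [859, 970, 1, 958]
L2: h(859,970)=(859*31+970)%997=680 h(1,958)=(1*31+958)%997=989 -> [680, 989]
L3: h(680,989)=(680*31+989)%997=135 -> [135]

Answer: 135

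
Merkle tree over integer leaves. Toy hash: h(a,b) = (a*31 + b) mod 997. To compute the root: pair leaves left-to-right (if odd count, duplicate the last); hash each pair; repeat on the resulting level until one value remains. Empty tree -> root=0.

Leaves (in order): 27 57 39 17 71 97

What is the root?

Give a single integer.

Answer: 595

Derivation:
L0: [27, 57, 39, 17, 71, 97]
L1: h(27,57)=(27*31+57)%997=894 h(39,17)=(39*31+17)%997=229 h(71,97)=(71*31+97)%997=304 -> [894, 229, 304]
L2: h(894,229)=(894*31+229)%997=27 h(304,304)=(304*31+304)%997=755 -> [27, 755]
L3: h(27,755)=(27*31+755)%997=595 -> [595]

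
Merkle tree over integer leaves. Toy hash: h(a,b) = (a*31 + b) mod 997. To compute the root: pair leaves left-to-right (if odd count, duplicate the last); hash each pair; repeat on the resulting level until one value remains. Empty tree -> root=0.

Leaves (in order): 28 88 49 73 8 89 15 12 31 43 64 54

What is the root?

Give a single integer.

Answer: 448

Derivation:
L0: [28, 88, 49, 73, 8, 89, 15, 12, 31, 43, 64, 54]
L1: h(28,88)=(28*31+88)%997=956 h(49,73)=(49*31+73)%997=595 h(8,89)=(8*31+89)%997=337 h(15,12)=(15*31+12)%997=477 h(31,43)=(31*31+43)%997=7 h(64,54)=(64*31+54)%997=44 -> [956, 595, 337, 477, 7, 44]
L2: h(956,595)=(956*31+595)%997=321 h(337,477)=(337*31+477)%997=954 h(7,44)=(7*31+44)%997=261 -> [321, 954, 261]
L3: h(321,954)=(321*31+954)%997=935 h(261,261)=(261*31+261)%997=376 -> [935, 376]
L4: h(935,376)=(935*31+376)%997=448 -> [448]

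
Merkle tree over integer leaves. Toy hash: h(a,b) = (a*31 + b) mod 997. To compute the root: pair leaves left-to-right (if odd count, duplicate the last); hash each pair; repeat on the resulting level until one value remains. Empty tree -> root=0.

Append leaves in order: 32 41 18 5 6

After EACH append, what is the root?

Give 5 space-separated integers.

After append 32 (leaves=[32]):
  L0: [32]
  root=32
After append 41 (leaves=[32, 41]):
  L0: [32, 41]
  L1: h(32,41)=(32*31+41)%997=36 -> [36]
  root=36
After append 18 (leaves=[32, 41, 18]):
  L0: [32, 41, 18]
  L1: h(32,41)=(32*31+41)%997=36 h(18,18)=(18*31+18)%997=576 -> [36, 576]
  L2: h(36,576)=(36*31+576)%997=695 -> [695]
  root=695
After append 5 (leaves=[32, 41, 18, 5]):
  L0: [32, 41, 18, 5]
  L1: h(32,41)=(32*31+41)%997=36 h(18,5)=(18*31+5)%997=563 -> [36, 563]
  L2: h(36,563)=(36*31+563)%997=682 -> [682]
  root=682
After append 6 (leaves=[32, 41, 18, 5, 6]):
  L0: [32, 41, 18, 5, 6]
  L1: h(32,41)=(32*31+41)%997=36 h(18,5)=(18*31+5)%997=563 h(6,6)=(6*31+6)%997=192 -> [36, 563, 192]
  L2: h(36,563)=(36*31+563)%997=682 h(192,192)=(192*31+192)%997=162 -> [682, 162]
  L3: h(682,162)=(682*31+162)%997=367 -> [367]
  root=367

Answer: 32 36 695 682 367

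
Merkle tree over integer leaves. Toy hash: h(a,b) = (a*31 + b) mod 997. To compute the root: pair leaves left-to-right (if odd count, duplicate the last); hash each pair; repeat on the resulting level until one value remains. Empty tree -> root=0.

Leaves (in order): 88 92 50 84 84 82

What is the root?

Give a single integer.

L0: [88, 92, 50, 84, 84, 82]
L1: h(88,92)=(88*31+92)%997=826 h(50,84)=(50*31+84)%997=637 h(84,82)=(84*31+82)%997=692 -> [826, 637, 692]
L2: h(826,637)=(826*31+637)%997=321 h(692,692)=(692*31+692)%997=210 -> [321, 210]
L3: h(321,210)=(321*31+210)%997=191 -> [191]

Answer: 191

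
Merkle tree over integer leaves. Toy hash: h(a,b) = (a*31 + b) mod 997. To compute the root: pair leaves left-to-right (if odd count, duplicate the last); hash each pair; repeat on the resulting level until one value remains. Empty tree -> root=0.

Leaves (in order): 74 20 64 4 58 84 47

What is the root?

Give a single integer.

Answer: 284

Derivation:
L0: [74, 20, 64, 4, 58, 84, 47]
L1: h(74,20)=(74*31+20)%997=320 h(64,4)=(64*31+4)%997=991 h(58,84)=(58*31+84)%997=885 h(47,47)=(47*31+47)%997=507 -> [320, 991, 885, 507]
L2: h(320,991)=(320*31+991)%997=941 h(885,507)=(885*31+507)%997=26 -> [941, 26]
L3: h(941,26)=(941*31+26)%997=284 -> [284]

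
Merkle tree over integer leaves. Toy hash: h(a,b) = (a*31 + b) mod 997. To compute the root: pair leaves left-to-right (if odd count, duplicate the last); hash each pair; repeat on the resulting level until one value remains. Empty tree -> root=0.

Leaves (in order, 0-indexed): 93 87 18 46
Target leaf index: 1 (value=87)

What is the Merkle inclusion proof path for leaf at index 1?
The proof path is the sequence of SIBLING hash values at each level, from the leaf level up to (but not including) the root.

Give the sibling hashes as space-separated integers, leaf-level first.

L0 (leaves): [93, 87, 18, 46], target index=1
L1: h(93,87)=(93*31+87)%997=976 [pair 0] h(18,46)=(18*31+46)%997=604 [pair 1] -> [976, 604]
  Sibling for proof at L0: 93
L2: h(976,604)=(976*31+604)%997=950 [pair 0] -> [950]
  Sibling for proof at L1: 604
Root: 950
Proof path (sibling hashes from leaf to root): [93, 604]

Answer: 93 604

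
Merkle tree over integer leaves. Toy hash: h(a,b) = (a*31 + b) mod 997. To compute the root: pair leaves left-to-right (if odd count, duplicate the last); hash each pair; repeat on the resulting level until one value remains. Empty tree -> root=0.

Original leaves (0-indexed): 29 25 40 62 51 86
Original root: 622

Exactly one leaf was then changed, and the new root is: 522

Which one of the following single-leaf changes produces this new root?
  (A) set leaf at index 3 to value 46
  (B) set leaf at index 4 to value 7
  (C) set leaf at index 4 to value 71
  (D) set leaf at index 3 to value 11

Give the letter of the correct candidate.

Answer: C

Derivation:
Original leaves: [29, 25, 40, 62, 51, 86]
Target new root: 522
Try each candidate change and compute the resulting root:
Candidate A: set leaf[3] = 46 -> leaves = [29, 25, 40, 46, 51, 86]
  L0: [29, 25, 40, 46, 51, 86]
  L1: h(29,25)=(29*31+25)%997=924 h(40,46)=(40*31+46)%997=289 h(51,86)=(51*31+86)%997=670 -> [924, 289, 670]
  L2: h(924,289)=(924*31+289)%997=20 h(670,670)=(670*31+670)%997=503 -> [20, 503]
  L3: h(20,503)=(20*31+503)%997=126 -> [126]
  root = 126 != target 522
Candidate B: set leaf[4] = 7 -> leaves = [29, 25, 40, 62, 7, 86]
  L0: [29, 25, 40, 62, 7, 86]
  L1: h(29,25)=(29*31+25)%997=924 h(40,62)=(40*31+62)%997=305 h(7,86)=(7*31+86)%997=303 -> [924, 305, 303]
  L2: h(924,305)=(924*31+305)%997=36 h(303,303)=(303*31+303)%997=723 -> [36, 723]
  L3: h(36,723)=(36*31+723)%997=842 -> [842]
  root = 842 != target 522
Candidate C: set leaf[4] = 71 -> leaves = [29, 25, 40, 62, 71, 86]
  L0: [29, 25, 40, 62, 71, 86]
  L1: h(29,25)=(29*31+25)%997=924 h(40,62)=(40*31+62)%997=305 h(71,86)=(71*31+86)%997=293 -> [924, 305, 293]
  L2: h(924,305)=(924*31+305)%997=36 h(293,293)=(293*31+293)%997=403 -> [36, 403]
  L3: h(36,403)=(36*31+403)%997=522 -> [522]
  root = 522 == target 522  ** MATCH **
Candidate D: set leaf[3] = 11 -> leaves = [29, 25, 40, 11, 51, 86]
  L0: [29, 25, 40, 11, 51, 86]
  L1: h(29,25)=(29*31+25)%997=924 h(40,11)=(40*31+11)%997=254 h(51,86)=(51*31+86)%997=670 -> [924, 254, 670]
  L2: h(924,254)=(924*31+254)%997=982 h(670,670)=(670*31+670)%997=503 -> [982, 503]
  L3: h(982,503)=(982*31+503)%997=38 -> [38]
  root = 38 != target 522
Candidate C produces the target root.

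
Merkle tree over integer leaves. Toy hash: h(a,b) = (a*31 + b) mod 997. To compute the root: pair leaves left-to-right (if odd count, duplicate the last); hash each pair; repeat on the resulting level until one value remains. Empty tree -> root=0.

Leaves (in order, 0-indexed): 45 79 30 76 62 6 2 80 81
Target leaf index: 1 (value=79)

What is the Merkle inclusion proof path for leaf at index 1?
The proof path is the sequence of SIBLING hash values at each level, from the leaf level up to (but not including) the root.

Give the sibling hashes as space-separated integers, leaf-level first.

Answer: 45 9 90 194

Derivation:
L0 (leaves): [45, 79, 30, 76, 62, 6, 2, 80, 81], target index=1
L1: h(45,79)=(45*31+79)%997=477 [pair 0] h(30,76)=(30*31+76)%997=9 [pair 1] h(62,6)=(62*31+6)%997=931 [pair 2] h(2,80)=(2*31+80)%997=142 [pair 3] h(81,81)=(81*31+81)%997=598 [pair 4] -> [477, 9, 931, 142, 598]
  Sibling for proof at L0: 45
L2: h(477,9)=(477*31+9)%997=838 [pair 0] h(931,142)=(931*31+142)%997=90 [pair 1] h(598,598)=(598*31+598)%997=193 [pair 2] -> [838, 90, 193]
  Sibling for proof at L1: 9
L3: h(838,90)=(838*31+90)%997=146 [pair 0] h(193,193)=(193*31+193)%997=194 [pair 1] -> [146, 194]
  Sibling for proof at L2: 90
L4: h(146,194)=(146*31+194)%997=732 [pair 0] -> [732]
  Sibling for proof at L3: 194
Root: 732
Proof path (sibling hashes from leaf to root): [45, 9, 90, 194]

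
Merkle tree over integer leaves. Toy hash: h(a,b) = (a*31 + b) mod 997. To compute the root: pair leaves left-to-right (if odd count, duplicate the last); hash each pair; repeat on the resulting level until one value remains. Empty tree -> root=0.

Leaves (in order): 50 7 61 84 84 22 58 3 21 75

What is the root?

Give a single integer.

L0: [50, 7, 61, 84, 84, 22, 58, 3, 21, 75]
L1: h(50,7)=(50*31+7)%997=560 h(61,84)=(61*31+84)%997=978 h(84,22)=(84*31+22)%997=632 h(58,3)=(58*31+3)%997=804 h(21,75)=(21*31+75)%997=726 -> [560, 978, 632, 804, 726]
L2: h(560,978)=(560*31+978)%997=392 h(632,804)=(632*31+804)%997=456 h(726,726)=(726*31+726)%997=301 -> [392, 456, 301]
L3: h(392,456)=(392*31+456)%997=644 h(301,301)=(301*31+301)%997=659 -> [644, 659]
L4: h(644,659)=(644*31+659)%997=683 -> [683]

Answer: 683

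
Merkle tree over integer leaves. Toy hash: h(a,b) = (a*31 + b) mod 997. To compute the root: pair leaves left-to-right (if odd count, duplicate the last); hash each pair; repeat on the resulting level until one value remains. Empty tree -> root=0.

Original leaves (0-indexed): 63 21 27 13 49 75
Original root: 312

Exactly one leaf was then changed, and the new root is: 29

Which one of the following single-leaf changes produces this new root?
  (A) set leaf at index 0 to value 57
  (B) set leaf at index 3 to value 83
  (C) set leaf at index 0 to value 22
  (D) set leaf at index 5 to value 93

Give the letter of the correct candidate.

Original leaves: [63, 21, 27, 13, 49, 75]
Target new root: 29
Try each candidate change and compute the resulting root:
Candidate A: set leaf[0] = 57 -> leaves = [57, 21, 27, 13, 49, 75]
  L0: [57, 21, 27, 13, 49, 75]
  L1: h(57,21)=(57*31+21)%997=791 h(27,13)=(27*31+13)%997=850 h(49,75)=(49*31+75)%997=597 -> [791, 850, 597]
  L2: h(791,850)=(791*31+850)%997=446 h(597,597)=(597*31+597)%997=161 -> [446, 161]
  L3: h(446,161)=(446*31+161)%997=29 -> [29]
  root = 29 == target 29  ** MATCH **
Candidate B: set leaf[3] = 83 -> leaves = [63, 21, 27, 83, 49, 75]
  L0: [63, 21, 27, 83, 49, 75]
  L1: h(63,21)=(63*31+21)%997=977 h(27,83)=(27*31+83)%997=920 h(49,75)=(49*31+75)%997=597 -> [977, 920, 597]
  L2: h(977,920)=(977*31+920)%997=300 h(597,597)=(597*31+597)%997=161 -> [300, 161]
  L3: h(300,161)=(300*31+161)%997=488 -> [488]
  root = 488 != target 29
Candidate C: set leaf[0] = 22 -> leaves = [22, 21, 27, 13, 49, 75]
  L0: [22, 21, 27, 13, 49, 75]
  L1: h(22,21)=(22*31+21)%997=703 h(27,13)=(27*31+13)%997=850 h(49,75)=(49*31+75)%997=597 -> [703, 850, 597]
  L2: h(703,850)=(703*31+850)%997=709 h(597,597)=(597*31+597)%997=161 -> [709, 161]
  L3: h(709,161)=(709*31+161)%997=206 -> [206]
  root = 206 != target 29
Candidate D: set leaf[5] = 93 -> leaves = [63, 21, 27, 13, 49, 93]
  L0: [63, 21, 27, 13, 49, 93]
  L1: h(63,21)=(63*31+21)%997=977 h(27,13)=(27*31+13)%997=850 h(49,93)=(49*31+93)%997=615 -> [977, 850, 615]
  L2: h(977,850)=(977*31+850)%997=230 h(615,615)=(615*31+615)%997=737 -> [230, 737]
  L3: h(230,737)=(230*31+737)%997=888 -> [888]
  root = 888 != target 29
Candidate A produces the target root.

Answer: A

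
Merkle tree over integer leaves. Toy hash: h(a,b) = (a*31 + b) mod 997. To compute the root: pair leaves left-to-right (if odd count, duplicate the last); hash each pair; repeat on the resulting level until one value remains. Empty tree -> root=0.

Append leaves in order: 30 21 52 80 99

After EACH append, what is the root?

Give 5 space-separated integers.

Answer: 30 951 238 266 949

Derivation:
After append 30 (leaves=[30]):
  L0: [30]
  root=30
After append 21 (leaves=[30, 21]):
  L0: [30, 21]
  L1: h(30,21)=(30*31+21)%997=951 -> [951]
  root=951
After append 52 (leaves=[30, 21, 52]):
  L0: [30, 21, 52]
  L1: h(30,21)=(30*31+21)%997=951 h(52,52)=(52*31+52)%997=667 -> [951, 667]
  L2: h(951,667)=(951*31+667)%997=238 -> [238]
  root=238
After append 80 (leaves=[30, 21, 52, 80]):
  L0: [30, 21, 52, 80]
  L1: h(30,21)=(30*31+21)%997=951 h(52,80)=(52*31+80)%997=695 -> [951, 695]
  L2: h(951,695)=(951*31+695)%997=266 -> [266]
  root=266
After append 99 (leaves=[30, 21, 52, 80, 99]):
  L0: [30, 21, 52, 80, 99]
  L1: h(30,21)=(30*31+21)%997=951 h(52,80)=(52*31+80)%997=695 h(99,99)=(99*31+99)%997=177 -> [951, 695, 177]
  L2: h(951,695)=(951*31+695)%997=266 h(177,177)=(177*31+177)%997=679 -> [266, 679]
  L3: h(266,679)=(266*31+679)%997=949 -> [949]
  root=949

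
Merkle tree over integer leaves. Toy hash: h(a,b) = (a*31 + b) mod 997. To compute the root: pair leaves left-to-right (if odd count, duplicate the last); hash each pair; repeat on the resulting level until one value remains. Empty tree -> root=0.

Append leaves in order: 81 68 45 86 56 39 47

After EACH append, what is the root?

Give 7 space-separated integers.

After append 81 (leaves=[81]):
  L0: [81]
  root=81
After append 68 (leaves=[81, 68]):
  L0: [81, 68]
  L1: h(81,68)=(81*31+68)%997=585 -> [585]
  root=585
After append 45 (leaves=[81, 68, 45]):
  L0: [81, 68, 45]
  L1: h(81,68)=(81*31+68)%997=585 h(45,45)=(45*31+45)%997=443 -> [585, 443]
  L2: h(585,443)=(585*31+443)%997=632 -> [632]
  root=632
After append 86 (leaves=[81, 68, 45, 86]):
  L0: [81, 68, 45, 86]
  L1: h(81,68)=(81*31+68)%997=585 h(45,86)=(45*31+86)%997=484 -> [585, 484]
  L2: h(585,484)=(585*31+484)%997=673 -> [673]
  root=673
After append 56 (leaves=[81, 68, 45, 86, 56]):
  L0: [81, 68, 45, 86, 56]
  L1: h(81,68)=(81*31+68)%997=585 h(45,86)=(45*31+86)%997=484 h(56,56)=(56*31+56)%997=795 -> [585, 484, 795]
  L2: h(585,484)=(585*31+484)%997=673 h(795,795)=(795*31+795)%997=515 -> [673, 515]
  L3: h(673,515)=(673*31+515)%997=441 -> [441]
  root=441
After append 39 (leaves=[81, 68, 45, 86, 56, 39]):
  L0: [81, 68, 45, 86, 56, 39]
  L1: h(81,68)=(81*31+68)%997=585 h(45,86)=(45*31+86)%997=484 h(56,39)=(56*31+39)%997=778 -> [585, 484, 778]
  L2: h(585,484)=(585*31+484)%997=673 h(778,778)=(778*31+778)%997=968 -> [673, 968]
  L3: h(673,968)=(673*31+968)%997=894 -> [894]
  root=894
After append 47 (leaves=[81, 68, 45, 86, 56, 39, 47]):
  L0: [81, 68, 45, 86, 56, 39, 47]
  L1: h(81,68)=(81*31+68)%997=585 h(45,86)=(45*31+86)%997=484 h(56,39)=(56*31+39)%997=778 h(47,47)=(47*31+47)%997=507 -> [585, 484, 778, 507]
  L2: h(585,484)=(585*31+484)%997=673 h(778,507)=(778*31+507)%997=697 -> [673, 697]
  L3: h(673,697)=(673*31+697)%997=623 -> [623]
  root=623

Answer: 81 585 632 673 441 894 623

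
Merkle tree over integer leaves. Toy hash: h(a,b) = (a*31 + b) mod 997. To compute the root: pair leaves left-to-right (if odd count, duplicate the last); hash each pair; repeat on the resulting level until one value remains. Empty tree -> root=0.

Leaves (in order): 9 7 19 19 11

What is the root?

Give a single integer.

L0: [9, 7, 19, 19, 11]
L1: h(9,7)=(9*31+7)%997=286 h(19,19)=(19*31+19)%997=608 h(11,11)=(11*31+11)%997=352 -> [286, 608, 352]
L2: h(286,608)=(286*31+608)%997=501 h(352,352)=(352*31+352)%997=297 -> [501, 297]
L3: h(501,297)=(501*31+297)%997=873 -> [873]

Answer: 873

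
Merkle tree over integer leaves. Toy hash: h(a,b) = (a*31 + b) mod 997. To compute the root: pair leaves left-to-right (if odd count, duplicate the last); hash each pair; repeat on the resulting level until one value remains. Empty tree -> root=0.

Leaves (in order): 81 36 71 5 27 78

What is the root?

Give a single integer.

Answer: 989

Derivation:
L0: [81, 36, 71, 5, 27, 78]
L1: h(81,36)=(81*31+36)%997=553 h(71,5)=(71*31+5)%997=212 h(27,78)=(27*31+78)%997=915 -> [553, 212, 915]
L2: h(553,212)=(553*31+212)%997=406 h(915,915)=(915*31+915)%997=367 -> [406, 367]
L3: h(406,367)=(406*31+367)%997=989 -> [989]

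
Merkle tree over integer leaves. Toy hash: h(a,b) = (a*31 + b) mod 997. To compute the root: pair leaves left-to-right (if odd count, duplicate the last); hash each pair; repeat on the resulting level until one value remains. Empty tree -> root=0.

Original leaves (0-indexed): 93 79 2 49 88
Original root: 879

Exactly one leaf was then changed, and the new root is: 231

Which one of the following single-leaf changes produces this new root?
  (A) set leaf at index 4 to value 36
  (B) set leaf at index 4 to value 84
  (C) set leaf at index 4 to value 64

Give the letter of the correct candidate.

Answer: C

Derivation:
Original leaves: [93, 79, 2, 49, 88]
Target new root: 231
Try each candidate change and compute the resulting root:
Candidate A: set leaf[4] = 36 -> leaves = [93, 79, 2, 49, 36]
  L0: [93, 79, 2, 49, 36]
  L1: h(93,79)=(93*31+79)%997=968 h(2,49)=(2*31+49)%997=111 h(36,36)=(36*31+36)%997=155 -> [968, 111, 155]
  L2: h(968,111)=(968*31+111)%997=209 h(155,155)=(155*31+155)%997=972 -> [209, 972]
  L3: h(209,972)=(209*31+972)%997=472 -> [472]
  root = 472 != target 231
Candidate B: set leaf[4] = 84 -> leaves = [93, 79, 2, 49, 84]
  L0: [93, 79, 2, 49, 84]
  L1: h(93,79)=(93*31+79)%997=968 h(2,49)=(2*31+49)%997=111 h(84,84)=(84*31+84)%997=694 -> [968, 111, 694]
  L2: h(968,111)=(968*31+111)%997=209 h(694,694)=(694*31+694)%997=274 -> [209, 274]
  L3: h(209,274)=(209*31+274)%997=771 -> [771]
  root = 771 != target 231
Candidate C: set leaf[4] = 64 -> leaves = [93, 79, 2, 49, 64]
  L0: [93, 79, 2, 49, 64]
  L1: h(93,79)=(93*31+79)%997=968 h(2,49)=(2*31+49)%997=111 h(64,64)=(64*31+64)%997=54 -> [968, 111, 54]
  L2: h(968,111)=(968*31+111)%997=209 h(54,54)=(54*31+54)%997=731 -> [209, 731]
  L3: h(209,731)=(209*31+731)%997=231 -> [231]
  root = 231 == target 231  ** MATCH **
Candidate C produces the target root.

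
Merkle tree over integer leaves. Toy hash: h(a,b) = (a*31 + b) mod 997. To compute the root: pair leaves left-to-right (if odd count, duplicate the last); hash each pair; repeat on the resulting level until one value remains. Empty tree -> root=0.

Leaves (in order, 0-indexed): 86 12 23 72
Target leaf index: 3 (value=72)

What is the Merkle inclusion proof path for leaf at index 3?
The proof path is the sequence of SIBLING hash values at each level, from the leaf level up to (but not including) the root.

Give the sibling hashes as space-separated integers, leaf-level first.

Answer: 23 684

Derivation:
L0 (leaves): [86, 12, 23, 72], target index=3
L1: h(86,12)=(86*31+12)%997=684 [pair 0] h(23,72)=(23*31+72)%997=785 [pair 1] -> [684, 785]
  Sibling for proof at L0: 23
L2: h(684,785)=(684*31+785)%997=55 [pair 0] -> [55]
  Sibling for proof at L1: 684
Root: 55
Proof path (sibling hashes from leaf to root): [23, 684]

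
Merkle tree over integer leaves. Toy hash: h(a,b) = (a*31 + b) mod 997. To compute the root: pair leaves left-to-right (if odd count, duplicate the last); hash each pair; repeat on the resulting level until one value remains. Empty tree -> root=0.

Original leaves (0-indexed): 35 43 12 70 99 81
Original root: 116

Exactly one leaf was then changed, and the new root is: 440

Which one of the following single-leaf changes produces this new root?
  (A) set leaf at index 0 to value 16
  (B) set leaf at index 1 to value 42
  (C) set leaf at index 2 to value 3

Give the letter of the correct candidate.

Original leaves: [35, 43, 12, 70, 99, 81]
Target new root: 440
Try each candidate change and compute the resulting root:
Candidate A: set leaf[0] = 16 -> leaves = [16, 43, 12, 70, 99, 81]
  L0: [16, 43, 12, 70, 99, 81]
  L1: h(16,43)=(16*31+43)%997=539 h(12,70)=(12*31+70)%997=442 h(99,81)=(99*31+81)%997=159 -> [539, 442, 159]
  L2: h(539,442)=(539*31+442)%997=202 h(159,159)=(159*31+159)%997=103 -> [202, 103]
  L3: h(202,103)=(202*31+103)%997=383 -> [383]
  root = 383 != target 440
Candidate B: set leaf[1] = 42 -> leaves = [35, 42, 12, 70, 99, 81]
  L0: [35, 42, 12, 70, 99, 81]
  L1: h(35,42)=(35*31+42)%997=130 h(12,70)=(12*31+70)%997=442 h(99,81)=(99*31+81)%997=159 -> [130, 442, 159]
  L2: h(130,442)=(130*31+442)%997=484 h(159,159)=(159*31+159)%997=103 -> [484, 103]
  L3: h(484,103)=(484*31+103)%997=152 -> [152]
  root = 152 != target 440
Candidate C: set leaf[2] = 3 -> leaves = [35, 43, 3, 70, 99, 81]
  L0: [35, 43, 3, 70, 99, 81]
  L1: h(35,43)=(35*31+43)%997=131 h(3,70)=(3*31+70)%997=163 h(99,81)=(99*31+81)%997=159 -> [131, 163, 159]
  L2: h(131,163)=(131*31+163)%997=236 h(159,159)=(159*31+159)%997=103 -> [236, 103]
  L3: h(236,103)=(236*31+103)%997=440 -> [440]
  root = 440 == target 440  ** MATCH **
Candidate C produces the target root.

Answer: C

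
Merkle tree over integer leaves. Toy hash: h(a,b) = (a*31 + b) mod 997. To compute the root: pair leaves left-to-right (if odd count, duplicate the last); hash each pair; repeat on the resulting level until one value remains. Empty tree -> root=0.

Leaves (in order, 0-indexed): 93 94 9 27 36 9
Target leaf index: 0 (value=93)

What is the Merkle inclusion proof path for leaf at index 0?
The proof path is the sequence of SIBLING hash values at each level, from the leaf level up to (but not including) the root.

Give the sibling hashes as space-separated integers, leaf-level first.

Answer: 94 306 108

Derivation:
L0 (leaves): [93, 94, 9, 27, 36, 9], target index=0
L1: h(93,94)=(93*31+94)%997=983 [pair 0] h(9,27)=(9*31+27)%997=306 [pair 1] h(36,9)=(36*31+9)%997=128 [pair 2] -> [983, 306, 128]
  Sibling for proof at L0: 94
L2: h(983,306)=(983*31+306)%997=869 [pair 0] h(128,128)=(128*31+128)%997=108 [pair 1] -> [869, 108]
  Sibling for proof at L1: 306
L3: h(869,108)=(869*31+108)%997=128 [pair 0] -> [128]
  Sibling for proof at L2: 108
Root: 128
Proof path (sibling hashes from leaf to root): [94, 306, 108]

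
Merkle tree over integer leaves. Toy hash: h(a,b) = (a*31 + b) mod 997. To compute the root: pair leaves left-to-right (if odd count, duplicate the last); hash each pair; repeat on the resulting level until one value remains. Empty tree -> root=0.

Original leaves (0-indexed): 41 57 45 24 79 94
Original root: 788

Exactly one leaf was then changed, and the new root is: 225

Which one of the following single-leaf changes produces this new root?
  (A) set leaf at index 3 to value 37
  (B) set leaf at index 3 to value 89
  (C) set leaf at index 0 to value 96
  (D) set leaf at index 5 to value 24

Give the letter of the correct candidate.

Original leaves: [41, 57, 45, 24, 79, 94]
Target new root: 225
Try each candidate change and compute the resulting root:
Candidate A: set leaf[3] = 37 -> leaves = [41, 57, 45, 37, 79, 94]
  L0: [41, 57, 45, 37, 79, 94]
  L1: h(41,57)=(41*31+57)%997=331 h(45,37)=(45*31+37)%997=435 h(79,94)=(79*31+94)%997=549 -> [331, 435, 549]
  L2: h(331,435)=(331*31+435)%997=726 h(549,549)=(549*31+549)%997=619 -> [726, 619]
  L3: h(726,619)=(726*31+619)%997=194 -> [194]
  root = 194 != target 225
Candidate B: set leaf[3] = 89 -> leaves = [41, 57, 45, 89, 79, 94]
  L0: [41, 57, 45, 89, 79, 94]
  L1: h(41,57)=(41*31+57)%997=331 h(45,89)=(45*31+89)%997=487 h(79,94)=(79*31+94)%997=549 -> [331, 487, 549]
  L2: h(331,487)=(331*31+487)%997=778 h(549,549)=(549*31+549)%997=619 -> [778, 619]
  L3: h(778,619)=(778*31+619)%997=809 -> [809]
  root = 809 != target 225
Candidate C: set leaf[0] = 96 -> leaves = [96, 57, 45, 24, 79, 94]
  L0: [96, 57, 45, 24, 79, 94]
  L1: h(96,57)=(96*31+57)%997=42 h(45,24)=(45*31+24)%997=422 h(79,94)=(79*31+94)%997=549 -> [42, 422, 549]
  L2: h(42,422)=(42*31+422)%997=727 h(549,549)=(549*31+549)%997=619 -> [727, 619]
  L3: h(727,619)=(727*31+619)%997=225 -> [225]
  root = 225 == target 225  ** MATCH **
Candidate D: set leaf[5] = 24 -> leaves = [41, 57, 45, 24, 79, 24]
  L0: [41, 57, 45, 24, 79, 24]
  L1: h(41,57)=(41*31+57)%997=331 h(45,24)=(45*31+24)%997=422 h(79,24)=(79*31+24)%997=479 -> [331, 422, 479]
  L2: h(331,422)=(331*31+422)%997=713 h(479,479)=(479*31+479)%997=373 -> [713, 373]
  L3: h(713,373)=(713*31+373)%997=542 -> [542]
  root = 542 != target 225
Candidate C produces the target root.

Answer: C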